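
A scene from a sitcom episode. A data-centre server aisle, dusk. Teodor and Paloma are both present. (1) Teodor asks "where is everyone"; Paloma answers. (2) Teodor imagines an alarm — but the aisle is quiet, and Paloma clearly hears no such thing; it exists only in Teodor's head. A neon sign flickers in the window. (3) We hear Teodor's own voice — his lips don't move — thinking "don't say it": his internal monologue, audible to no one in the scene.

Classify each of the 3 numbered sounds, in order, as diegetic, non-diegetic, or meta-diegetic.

diegetic, meta-diegetic, meta-diegetic

(1) Teodor is a character speaking aloud in the scene → diegetic.
Sound (2): Teodor alone 'hears' it — an imagined sound, not present in the space, so meta-diegetic.
Sound (3): Teodor's thought-voice: a private mental sound no other character can hear, so meta-diegetic.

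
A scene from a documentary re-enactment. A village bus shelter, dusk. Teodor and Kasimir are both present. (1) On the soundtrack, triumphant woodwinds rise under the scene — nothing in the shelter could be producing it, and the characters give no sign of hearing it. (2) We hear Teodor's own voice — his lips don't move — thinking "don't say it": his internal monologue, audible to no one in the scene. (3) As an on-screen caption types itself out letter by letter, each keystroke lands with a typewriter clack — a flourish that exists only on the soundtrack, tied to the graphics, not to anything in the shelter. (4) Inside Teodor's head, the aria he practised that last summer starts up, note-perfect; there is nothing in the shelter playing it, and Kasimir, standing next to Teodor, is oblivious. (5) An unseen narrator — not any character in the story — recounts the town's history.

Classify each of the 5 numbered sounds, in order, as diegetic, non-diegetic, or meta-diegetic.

(1) is non-diegetic: nothing in the shelter produces it and the characters don't hear it — pure soundtrack.
(2) is meta-diegetic: it's Teodor's unspoken thought, heard only by the audience via his subjectivity.
(3) is non-diegetic: it accompanies on-screen graphics, not anything inside the story world.
Sound (4): it lives in Teodor's subjectivity, not in the shelter, so meta-diegetic.
Sound (5): commentary laid over the scene from outside the fiction, so non-diegetic.

non-diegetic, meta-diegetic, non-diegetic, meta-diegetic, non-diegetic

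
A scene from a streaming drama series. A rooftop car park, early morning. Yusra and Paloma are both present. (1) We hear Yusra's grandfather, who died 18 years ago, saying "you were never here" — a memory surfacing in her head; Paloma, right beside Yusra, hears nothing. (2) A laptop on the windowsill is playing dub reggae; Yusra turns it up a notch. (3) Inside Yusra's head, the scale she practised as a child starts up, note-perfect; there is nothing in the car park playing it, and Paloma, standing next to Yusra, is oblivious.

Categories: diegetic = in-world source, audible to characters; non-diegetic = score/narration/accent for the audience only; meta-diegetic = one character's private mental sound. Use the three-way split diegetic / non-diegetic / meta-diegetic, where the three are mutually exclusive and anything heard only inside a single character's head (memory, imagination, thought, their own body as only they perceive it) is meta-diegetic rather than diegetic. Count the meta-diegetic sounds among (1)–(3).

Sound (1): a remembered line, private to Yusra — not present in the room, not audible to Paloma, so meta-diegetic.
Sound (2): the music comes from an on-screen device that Yusra responds to, so diegetic.
Sound (3): it lives in Yusra's subjectivity, not in the car park, so meta-diegetic.
So 2 of the 3 are meta-diegetic: (1), (3).

2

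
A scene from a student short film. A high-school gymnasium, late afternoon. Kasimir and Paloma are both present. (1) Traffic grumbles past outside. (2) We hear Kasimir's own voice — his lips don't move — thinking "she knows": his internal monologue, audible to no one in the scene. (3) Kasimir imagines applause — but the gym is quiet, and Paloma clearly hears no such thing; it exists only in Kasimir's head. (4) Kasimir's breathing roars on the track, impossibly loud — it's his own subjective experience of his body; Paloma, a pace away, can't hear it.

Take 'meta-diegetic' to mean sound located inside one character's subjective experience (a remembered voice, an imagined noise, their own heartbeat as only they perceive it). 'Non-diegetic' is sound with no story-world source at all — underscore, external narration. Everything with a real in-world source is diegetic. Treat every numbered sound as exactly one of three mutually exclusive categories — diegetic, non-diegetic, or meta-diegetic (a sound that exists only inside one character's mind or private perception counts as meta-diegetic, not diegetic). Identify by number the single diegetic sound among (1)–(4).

1

(1) is diegetic: traffic is part of the location's real environment.
(2) is meta-diegetic: internal monologue — inside Kasimir's mind, not spoken into the scene.
(3) Kasimir alone 'hears' it — an imagined sound, not present in the space → meta-diegetic.
(4) point-of-audition from inside Kasimir's body; not a sound in the room → meta-diegetic.
Only (1) is diegetic.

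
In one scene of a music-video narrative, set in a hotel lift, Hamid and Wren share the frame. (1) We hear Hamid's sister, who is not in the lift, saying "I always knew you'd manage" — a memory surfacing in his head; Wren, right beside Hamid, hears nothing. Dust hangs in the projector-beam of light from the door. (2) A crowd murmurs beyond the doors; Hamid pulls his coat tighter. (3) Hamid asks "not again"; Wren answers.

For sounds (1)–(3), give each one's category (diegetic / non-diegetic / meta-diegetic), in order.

(1) is meta-diegetic: the voice is a memory playing only inside Hamid's mind; Wren can't hear it.
(2) is diegetic: ambient/room sound belonging to the story's physical space.
(3) is diegetic: Hamid is a character speaking aloud in the scene.

meta-diegetic, diegetic, diegetic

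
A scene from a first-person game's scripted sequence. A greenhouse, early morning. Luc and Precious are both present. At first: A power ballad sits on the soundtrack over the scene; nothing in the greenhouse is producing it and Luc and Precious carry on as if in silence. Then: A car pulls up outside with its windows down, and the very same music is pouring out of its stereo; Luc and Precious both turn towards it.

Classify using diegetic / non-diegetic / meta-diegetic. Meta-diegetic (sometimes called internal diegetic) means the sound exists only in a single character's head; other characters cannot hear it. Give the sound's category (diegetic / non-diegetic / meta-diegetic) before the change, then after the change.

Before the change: no in-world source exists and no character can hear it — underscore → non-diegetic.
After the change: the car stereo is now a real source in the story world and the characters hear it → diegetic.

non-diegetic, diegetic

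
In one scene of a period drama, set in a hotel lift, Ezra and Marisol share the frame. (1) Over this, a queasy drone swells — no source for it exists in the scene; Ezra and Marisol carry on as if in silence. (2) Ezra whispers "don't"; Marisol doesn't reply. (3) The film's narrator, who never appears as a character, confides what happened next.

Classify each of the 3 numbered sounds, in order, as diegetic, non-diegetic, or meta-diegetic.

non-diegetic, diegetic, non-diegetic

(1) it has no source in the story world and no character can hear it — it's underscore → non-diegetic.
(2) on-screen dialogue — Ezra speaks and Marisol is there to hear → diegetic.
(3) is non-diegetic: the narrator exists outside the story world, addressing only the audience.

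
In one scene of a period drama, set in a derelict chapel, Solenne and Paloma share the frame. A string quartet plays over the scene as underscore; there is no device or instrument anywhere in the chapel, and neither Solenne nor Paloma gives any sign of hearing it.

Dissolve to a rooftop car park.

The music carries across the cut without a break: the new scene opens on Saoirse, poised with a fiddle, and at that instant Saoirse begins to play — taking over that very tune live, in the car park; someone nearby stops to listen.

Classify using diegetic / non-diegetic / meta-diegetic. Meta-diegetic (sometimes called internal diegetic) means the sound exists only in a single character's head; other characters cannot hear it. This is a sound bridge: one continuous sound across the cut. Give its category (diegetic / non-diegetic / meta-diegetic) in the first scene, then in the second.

non-diegetic, diegetic

Scene one: there's no in-world source anywhere and no character hears it — underscore for the audience only → non-diegetic.
Scene two: from the moment Saoirse starts playing, the tune is being performed on a fiddle inside the story world and another character hears it → diegetic.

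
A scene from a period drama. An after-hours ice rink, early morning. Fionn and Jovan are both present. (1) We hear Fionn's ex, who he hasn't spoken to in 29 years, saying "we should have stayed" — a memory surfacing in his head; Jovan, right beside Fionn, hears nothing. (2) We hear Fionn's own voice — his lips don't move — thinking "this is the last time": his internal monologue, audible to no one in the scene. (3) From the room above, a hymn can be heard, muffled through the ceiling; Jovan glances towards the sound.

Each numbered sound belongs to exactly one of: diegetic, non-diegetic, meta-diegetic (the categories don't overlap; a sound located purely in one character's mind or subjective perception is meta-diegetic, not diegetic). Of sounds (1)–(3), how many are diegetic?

1

(1) is meta-diegetic: the voice is a memory playing only inside Fionn's mind; Jovan can't hear it.
Sound (2): Fionn's thought-voice: a private mental sound no other character can hear, so meta-diegetic.
(3) the music has an off-screen but real-world source and a character hears it → diegetic.
Diegetic: (3) — that's 1.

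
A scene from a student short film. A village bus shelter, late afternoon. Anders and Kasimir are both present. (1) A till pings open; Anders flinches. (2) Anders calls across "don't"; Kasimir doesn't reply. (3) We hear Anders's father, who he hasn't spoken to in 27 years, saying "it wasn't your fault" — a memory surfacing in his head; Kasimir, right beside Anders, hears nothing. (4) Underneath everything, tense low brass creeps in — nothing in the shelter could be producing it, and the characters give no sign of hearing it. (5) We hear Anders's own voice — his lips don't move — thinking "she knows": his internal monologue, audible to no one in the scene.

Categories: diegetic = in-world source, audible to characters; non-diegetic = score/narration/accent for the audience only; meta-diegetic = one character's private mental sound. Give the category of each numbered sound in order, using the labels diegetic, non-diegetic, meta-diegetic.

(1) is diegetic: a till is a real object/event in the scene's world.
(2) spoken by a character present in the story world → diegetic.
(3) a remembered line, private to Anders — not present in the room, not audible to Kasimir → meta-diegetic.
(4) is non-diegetic: it has no source in the story world and no character can hear it — it's underscore.
(5) Anders's thought-voice: a private mental sound no other character can hear → meta-diegetic.

diegetic, diegetic, meta-diegetic, non-diegetic, meta-diegetic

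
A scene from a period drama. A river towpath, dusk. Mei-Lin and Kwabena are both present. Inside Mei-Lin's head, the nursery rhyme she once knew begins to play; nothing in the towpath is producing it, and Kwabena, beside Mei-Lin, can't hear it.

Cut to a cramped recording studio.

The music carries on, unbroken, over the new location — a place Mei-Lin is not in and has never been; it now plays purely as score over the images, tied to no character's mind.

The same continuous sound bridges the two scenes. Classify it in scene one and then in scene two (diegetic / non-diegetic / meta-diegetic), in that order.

meta-diegetic, non-diegetic

Scene one: the music exists only inside Mei-Lin's mind; Kwabena can't hear it → meta-diegetic.
Scene two: it's detached from Mei-Lin entirely and plays over unrelated images with no in-world source — conventional underscore → non-diegetic.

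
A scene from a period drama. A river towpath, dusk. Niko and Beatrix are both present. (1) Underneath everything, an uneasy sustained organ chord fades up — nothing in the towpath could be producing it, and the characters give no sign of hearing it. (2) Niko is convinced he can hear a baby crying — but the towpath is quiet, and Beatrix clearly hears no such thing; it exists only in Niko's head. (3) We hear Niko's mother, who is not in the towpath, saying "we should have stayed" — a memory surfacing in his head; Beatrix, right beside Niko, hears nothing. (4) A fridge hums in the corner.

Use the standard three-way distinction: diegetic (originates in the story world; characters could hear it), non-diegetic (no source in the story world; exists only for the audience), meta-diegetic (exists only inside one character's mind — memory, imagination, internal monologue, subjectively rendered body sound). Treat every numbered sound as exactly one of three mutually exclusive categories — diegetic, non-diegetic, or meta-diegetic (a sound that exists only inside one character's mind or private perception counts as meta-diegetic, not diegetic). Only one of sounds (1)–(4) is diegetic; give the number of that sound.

4

(1) nothing in the towpath produces it and the characters don't hear it — pure soundtrack → non-diegetic.
(2) is meta-diegetic: subjective to Niko: the towpath is silent and Beatrix hears nothing.
(3) is meta-diegetic: the voice is a memory playing only inside Niko's mind; Beatrix can't hear it.
(4) ambient/room sound belonging to the story's physical space → diegetic.
Only (4) is diegetic.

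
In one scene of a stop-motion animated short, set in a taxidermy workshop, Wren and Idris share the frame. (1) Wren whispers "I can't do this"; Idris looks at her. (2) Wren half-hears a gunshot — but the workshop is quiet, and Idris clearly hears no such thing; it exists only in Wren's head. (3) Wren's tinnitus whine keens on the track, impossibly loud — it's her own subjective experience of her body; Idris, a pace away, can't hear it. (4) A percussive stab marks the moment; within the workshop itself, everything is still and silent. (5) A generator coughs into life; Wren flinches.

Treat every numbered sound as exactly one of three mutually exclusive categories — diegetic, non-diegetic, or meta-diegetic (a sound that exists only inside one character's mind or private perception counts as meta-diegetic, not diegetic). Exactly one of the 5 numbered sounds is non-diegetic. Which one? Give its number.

4

Sound (1): on-screen dialogue — Wren speaks and Idris is there to hear, so diegetic.
(2) is meta-diegetic: subjective to Wren: the workshop is silent and Idris hears nothing.
Sound (3): point-of-audition from inside Wren's body; not a sound in the room, so meta-diegetic.
(4) is non-diegetic: nothing in the scene produces it; it's an accent added for the audience.
Sound (5): the sound comes from a generator physically present in the location, so diegetic.
Only (4) is non-diegetic.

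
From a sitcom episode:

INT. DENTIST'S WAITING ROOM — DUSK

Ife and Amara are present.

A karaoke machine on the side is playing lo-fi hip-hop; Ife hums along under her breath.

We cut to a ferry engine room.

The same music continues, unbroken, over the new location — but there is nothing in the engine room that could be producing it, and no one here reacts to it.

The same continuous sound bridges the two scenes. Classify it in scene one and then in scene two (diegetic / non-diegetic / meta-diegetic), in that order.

Scene one: a karaoke machine is an on-screen source and Ife reacts to it → diegetic.
Scene two: there is no source in the engine room and no one hears it — it's now underscore → non-diegetic.

diegetic, non-diegetic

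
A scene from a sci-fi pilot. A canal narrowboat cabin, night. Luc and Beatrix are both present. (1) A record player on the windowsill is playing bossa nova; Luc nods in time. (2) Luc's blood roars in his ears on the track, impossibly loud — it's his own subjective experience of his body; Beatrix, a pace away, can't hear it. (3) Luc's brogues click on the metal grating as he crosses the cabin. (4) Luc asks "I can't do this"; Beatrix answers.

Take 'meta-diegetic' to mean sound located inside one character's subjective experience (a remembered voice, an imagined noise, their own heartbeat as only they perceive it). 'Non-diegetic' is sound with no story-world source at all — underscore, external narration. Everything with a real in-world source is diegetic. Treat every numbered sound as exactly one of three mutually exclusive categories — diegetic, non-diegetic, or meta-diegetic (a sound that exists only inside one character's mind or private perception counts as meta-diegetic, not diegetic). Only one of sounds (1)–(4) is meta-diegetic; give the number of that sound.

2

Sound (1): a record player is a physical source in the scene and Luc reacts to it, so diegetic.
(2) a subjective body sound — Luc's private perception, inaudible to Beatrix → meta-diegetic.
(3) it's the physical sound of Luc moving in the space → diegetic.
(4) on-screen dialogue — Luc speaks and Beatrix is there to hear → diegetic.
Only (2) is meta-diegetic.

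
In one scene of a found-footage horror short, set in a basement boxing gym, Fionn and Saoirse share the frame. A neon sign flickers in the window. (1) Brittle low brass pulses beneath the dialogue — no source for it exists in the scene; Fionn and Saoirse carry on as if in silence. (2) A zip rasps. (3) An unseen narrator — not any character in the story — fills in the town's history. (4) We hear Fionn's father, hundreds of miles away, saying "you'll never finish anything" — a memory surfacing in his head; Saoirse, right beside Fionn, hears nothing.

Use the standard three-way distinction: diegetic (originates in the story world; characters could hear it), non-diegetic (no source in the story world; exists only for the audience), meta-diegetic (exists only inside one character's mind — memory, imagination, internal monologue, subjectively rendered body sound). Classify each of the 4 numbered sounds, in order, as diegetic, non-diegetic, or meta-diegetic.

Sound (1): score with no on-screen or off-screen source; it exists for the audience alone, so non-diegetic.
Sound (2): a zip is a real object/event in the scene's world, so diegetic.
Sound (3): external voice-over — not a character, not heard by anyone in the scene, so non-diegetic.
(4) the voice is a memory playing only inside Fionn's mind; Saoirse can't hear it → meta-diegetic.

non-diegetic, diegetic, non-diegetic, meta-diegetic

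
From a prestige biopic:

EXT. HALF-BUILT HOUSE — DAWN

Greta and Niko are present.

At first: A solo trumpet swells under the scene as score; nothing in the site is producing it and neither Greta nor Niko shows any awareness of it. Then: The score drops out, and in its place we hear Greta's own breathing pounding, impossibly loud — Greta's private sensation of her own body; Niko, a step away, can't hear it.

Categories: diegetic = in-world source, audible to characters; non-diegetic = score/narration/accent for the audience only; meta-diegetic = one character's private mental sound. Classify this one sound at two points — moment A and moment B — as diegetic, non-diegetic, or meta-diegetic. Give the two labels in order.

non-diegetic, meta-diegetic

Moment A: underscore with no in-world source, inaudible to the characters → non-diegetic.
Moment B: the body sound is Greta's subjective perception alone — Niko can't hear it → meta-diegetic.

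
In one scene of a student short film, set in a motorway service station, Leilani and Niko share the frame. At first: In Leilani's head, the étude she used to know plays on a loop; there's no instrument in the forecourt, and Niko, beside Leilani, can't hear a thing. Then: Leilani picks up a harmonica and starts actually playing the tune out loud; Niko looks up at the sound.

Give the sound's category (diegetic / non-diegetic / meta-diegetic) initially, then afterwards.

meta-diegetic, diegetic

Initially: the tune exists only as Leilani's private memory; Niko can't hear it → meta-diegetic.
Afterwards: Leilani is now producing it live on a harmonica, in the room, and Niko hears it → diegetic.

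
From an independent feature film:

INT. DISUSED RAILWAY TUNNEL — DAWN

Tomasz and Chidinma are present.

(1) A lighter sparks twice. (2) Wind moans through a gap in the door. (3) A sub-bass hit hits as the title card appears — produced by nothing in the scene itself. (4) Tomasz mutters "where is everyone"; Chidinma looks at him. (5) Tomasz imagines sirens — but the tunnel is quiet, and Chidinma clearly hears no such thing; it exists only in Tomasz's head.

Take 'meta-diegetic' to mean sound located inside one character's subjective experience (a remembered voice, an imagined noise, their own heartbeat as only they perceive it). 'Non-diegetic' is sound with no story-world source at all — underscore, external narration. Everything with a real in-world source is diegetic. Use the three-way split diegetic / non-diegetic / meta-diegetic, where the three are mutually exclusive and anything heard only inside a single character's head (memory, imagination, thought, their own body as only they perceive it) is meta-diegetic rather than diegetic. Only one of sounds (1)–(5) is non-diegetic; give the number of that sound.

Sound (1): an in-world source (a lighter); characters could hear it, so diegetic.
Sound (2): wind is part of the location's real environment, so diegetic.
(3) nothing in the scene produces it; it's an accent added for the audience → non-diegetic.
Sound (4): spoken by a character present in the story world, so diegetic.
(5) the sound is imagined by Tomasz; nothing in the story world is producing it and Chidinma can't hear it → meta-diegetic.
Only (3) is non-diegetic.

3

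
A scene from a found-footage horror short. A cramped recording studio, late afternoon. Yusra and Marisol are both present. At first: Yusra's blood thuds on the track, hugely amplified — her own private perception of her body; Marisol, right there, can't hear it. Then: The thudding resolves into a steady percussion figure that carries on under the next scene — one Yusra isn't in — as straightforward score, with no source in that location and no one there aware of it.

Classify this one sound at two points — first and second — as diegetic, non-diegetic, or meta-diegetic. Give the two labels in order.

First: it's Yusra's subjective body sound, inaudible to Marisol → meta-diegetic.
Second: detached from Yusra and playing as sourceless score over a scene she isn't in — for the audience only → non-diegetic.

meta-diegetic, non-diegetic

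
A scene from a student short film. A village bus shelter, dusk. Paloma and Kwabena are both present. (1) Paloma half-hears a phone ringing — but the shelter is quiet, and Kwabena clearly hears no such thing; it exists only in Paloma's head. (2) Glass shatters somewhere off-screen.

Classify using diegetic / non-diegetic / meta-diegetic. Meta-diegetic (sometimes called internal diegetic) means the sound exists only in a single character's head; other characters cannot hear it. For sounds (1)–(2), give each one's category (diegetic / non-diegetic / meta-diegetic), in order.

Sound (1): Paloma alone 'hears' it — an imagined sound, not present in the space, so meta-diegetic.
(2) glass is a real object/event in the scene's world → diegetic.

meta-diegetic, diegetic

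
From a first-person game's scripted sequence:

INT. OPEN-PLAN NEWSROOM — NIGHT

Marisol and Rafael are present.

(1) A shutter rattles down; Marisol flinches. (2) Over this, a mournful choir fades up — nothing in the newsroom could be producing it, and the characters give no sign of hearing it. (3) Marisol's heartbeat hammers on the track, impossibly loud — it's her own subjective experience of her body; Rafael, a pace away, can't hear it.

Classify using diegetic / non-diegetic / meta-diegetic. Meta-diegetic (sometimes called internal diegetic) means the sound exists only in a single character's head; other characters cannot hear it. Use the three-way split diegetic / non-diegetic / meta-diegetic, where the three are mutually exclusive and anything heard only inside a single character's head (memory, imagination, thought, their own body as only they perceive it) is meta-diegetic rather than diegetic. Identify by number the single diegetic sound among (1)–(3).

1

(1) is diegetic: a shutter is a real object/event in the scene's world.
(2) is non-diegetic: it has no source in the story world and no character can hear it — it's underscore.
(3) is meta-diegetic: it's Marisol's internal bodily sensation rendered as sound; only Marisol 'hears' it.
Only (1) is diegetic.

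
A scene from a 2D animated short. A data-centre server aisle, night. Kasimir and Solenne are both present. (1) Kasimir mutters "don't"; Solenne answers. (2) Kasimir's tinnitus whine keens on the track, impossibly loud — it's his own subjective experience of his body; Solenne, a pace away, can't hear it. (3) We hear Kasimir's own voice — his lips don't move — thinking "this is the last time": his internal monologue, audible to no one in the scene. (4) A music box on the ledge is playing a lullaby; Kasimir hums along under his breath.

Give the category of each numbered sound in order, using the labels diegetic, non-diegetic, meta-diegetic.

diegetic, meta-diegetic, meta-diegetic, diegetic

(1) is diegetic: on-screen dialogue — Kasimir speaks and Solenne is there to hear.
Sound (2): point-of-audition from inside Kasimir's body; not a sound in the room, so meta-diegetic.
Sound (3): Kasimir's thought-voice: a private mental sound no other character can hear, so meta-diegetic.
Sound (4): a music box is a physical source in the scene and Kasimir reacts to it, so diegetic.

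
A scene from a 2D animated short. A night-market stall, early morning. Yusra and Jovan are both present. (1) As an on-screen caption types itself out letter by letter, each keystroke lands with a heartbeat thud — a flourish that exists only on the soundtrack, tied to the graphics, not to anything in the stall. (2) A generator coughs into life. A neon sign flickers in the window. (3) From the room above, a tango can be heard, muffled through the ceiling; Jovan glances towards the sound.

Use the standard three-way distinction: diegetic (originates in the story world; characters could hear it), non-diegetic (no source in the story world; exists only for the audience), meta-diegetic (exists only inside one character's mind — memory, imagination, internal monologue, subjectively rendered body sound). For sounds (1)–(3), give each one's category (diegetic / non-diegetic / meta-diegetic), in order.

non-diegetic, diegetic, diegetic

Sound (1): it accompanies on-screen graphics, not anything inside the story world, so non-diegetic.
(2) the sound comes from a generator physically present in the location → diegetic.
Sound (3): off-screen diegetic: the source is out of frame but still in the story's space, so diegetic.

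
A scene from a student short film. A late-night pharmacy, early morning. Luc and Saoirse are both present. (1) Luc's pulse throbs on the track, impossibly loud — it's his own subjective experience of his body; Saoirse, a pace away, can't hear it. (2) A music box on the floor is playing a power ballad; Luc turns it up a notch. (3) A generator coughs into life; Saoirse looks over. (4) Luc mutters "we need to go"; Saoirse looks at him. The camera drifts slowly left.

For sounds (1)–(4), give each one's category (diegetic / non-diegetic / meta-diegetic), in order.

(1) is meta-diegetic: a subjective body sound — Luc's private perception, inaudible to Saoirse.
(2) a music box is a physical source in the scene and Luc reacts to it → diegetic.
(3) is diegetic: an in-world source (a generator); characters could hear it.
(4) is diegetic: on-screen dialogue — Luc speaks and Saoirse is there to hear.

meta-diegetic, diegetic, diegetic, diegetic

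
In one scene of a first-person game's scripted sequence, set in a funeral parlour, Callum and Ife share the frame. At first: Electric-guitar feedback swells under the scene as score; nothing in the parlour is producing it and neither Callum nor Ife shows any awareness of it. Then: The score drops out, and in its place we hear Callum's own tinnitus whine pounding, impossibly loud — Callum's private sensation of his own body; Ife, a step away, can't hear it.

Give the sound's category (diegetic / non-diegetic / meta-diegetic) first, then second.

non-diegetic, meta-diegetic

First: underscore with no in-world source, inaudible to the characters → non-diegetic.
Second: the body sound is Callum's subjective perception alone — Ife can't hear it → meta-diegetic.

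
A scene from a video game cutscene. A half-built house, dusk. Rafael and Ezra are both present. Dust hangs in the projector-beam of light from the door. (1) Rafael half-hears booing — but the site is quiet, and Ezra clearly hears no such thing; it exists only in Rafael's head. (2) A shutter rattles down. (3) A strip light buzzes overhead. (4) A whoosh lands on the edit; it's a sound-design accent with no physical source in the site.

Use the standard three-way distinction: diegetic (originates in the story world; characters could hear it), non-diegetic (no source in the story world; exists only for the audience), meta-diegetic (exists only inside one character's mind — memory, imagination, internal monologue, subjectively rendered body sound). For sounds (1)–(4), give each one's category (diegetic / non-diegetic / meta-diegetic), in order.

(1) is meta-diegetic: subjective to Rafael: the site is silent and Ezra hears nothing.
Sound (2): the sound comes from a shutter physically present in the location, so diegetic.
Sound (3): it's the actual ambient sound of the location, so diegetic.
Sound (4): an editorial stinger — it belongs to the cut, not the story world, so non-diegetic.

meta-diegetic, diegetic, diegetic, non-diegetic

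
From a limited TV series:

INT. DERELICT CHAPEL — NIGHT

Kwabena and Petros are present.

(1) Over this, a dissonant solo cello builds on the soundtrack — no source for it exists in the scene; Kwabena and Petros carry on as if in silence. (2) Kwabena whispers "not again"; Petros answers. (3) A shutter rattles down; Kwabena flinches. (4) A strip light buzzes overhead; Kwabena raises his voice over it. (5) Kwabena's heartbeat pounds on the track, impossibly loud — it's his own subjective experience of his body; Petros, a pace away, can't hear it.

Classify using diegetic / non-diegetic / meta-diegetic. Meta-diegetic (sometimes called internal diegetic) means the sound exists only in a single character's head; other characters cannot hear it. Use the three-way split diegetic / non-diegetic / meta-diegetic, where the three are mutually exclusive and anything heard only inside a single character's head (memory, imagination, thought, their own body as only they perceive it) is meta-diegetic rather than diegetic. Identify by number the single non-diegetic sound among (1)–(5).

(1) is non-diegetic: nothing in the chapel produces it and the characters don't hear it — pure soundtrack.
Sound (2): spoken by a character present in the story world, so diegetic.
(3) an in-world source (a shutter); characters could hear it → diegetic.
Sound (4): ambient/room sound belonging to the story's physical space, so diegetic.
(5) it's Kwabena's internal bodily sensation rendered as sound; only Kwabena 'hears' it → meta-diegetic.
Only (1) is non-diegetic.

1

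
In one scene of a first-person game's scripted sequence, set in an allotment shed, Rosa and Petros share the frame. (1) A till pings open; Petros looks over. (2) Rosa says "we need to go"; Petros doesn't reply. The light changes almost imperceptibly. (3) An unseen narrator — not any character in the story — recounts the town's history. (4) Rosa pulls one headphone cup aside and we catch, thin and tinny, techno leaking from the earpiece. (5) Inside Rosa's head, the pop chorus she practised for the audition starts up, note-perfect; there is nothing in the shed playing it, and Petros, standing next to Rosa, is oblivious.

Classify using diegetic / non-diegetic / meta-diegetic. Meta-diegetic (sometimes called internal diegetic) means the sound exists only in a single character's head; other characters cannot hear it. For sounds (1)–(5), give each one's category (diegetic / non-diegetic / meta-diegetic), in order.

diegetic, diegetic, non-diegetic, diegetic, meta-diegetic

Sound (1): a till is a real object/event in the scene's world, so diegetic.
Sound (2): on-screen dialogue — Rosa speaks and Petros is there to hear, so diegetic.
Sound (3): commentary laid over the scene from outside the fiction, so non-diegetic.
(4) it's leaking from a physical pair of headphones in the scene → diegetic.
(5) is meta-diegetic: the music is a memory playing inside Rosa's mind alone; no real-world source, Petros can't hear it.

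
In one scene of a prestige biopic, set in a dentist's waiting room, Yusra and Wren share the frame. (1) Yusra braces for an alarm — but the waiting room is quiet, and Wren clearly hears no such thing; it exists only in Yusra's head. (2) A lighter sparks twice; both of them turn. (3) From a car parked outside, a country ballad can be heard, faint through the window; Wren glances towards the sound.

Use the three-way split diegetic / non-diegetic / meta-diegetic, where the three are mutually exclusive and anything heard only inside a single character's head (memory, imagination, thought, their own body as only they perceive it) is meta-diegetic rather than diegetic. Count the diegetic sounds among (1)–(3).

2

(1) subjective to Yusra: the waiting room is silent and Wren hears nothing → meta-diegetic.
(2) is diegetic: the sound comes from a lighter physically present in the location.
(3) is diegetic: off-screen diegetic: the source is out of frame but still in the story's space.
Diegetic: (2), (3) — that's 2.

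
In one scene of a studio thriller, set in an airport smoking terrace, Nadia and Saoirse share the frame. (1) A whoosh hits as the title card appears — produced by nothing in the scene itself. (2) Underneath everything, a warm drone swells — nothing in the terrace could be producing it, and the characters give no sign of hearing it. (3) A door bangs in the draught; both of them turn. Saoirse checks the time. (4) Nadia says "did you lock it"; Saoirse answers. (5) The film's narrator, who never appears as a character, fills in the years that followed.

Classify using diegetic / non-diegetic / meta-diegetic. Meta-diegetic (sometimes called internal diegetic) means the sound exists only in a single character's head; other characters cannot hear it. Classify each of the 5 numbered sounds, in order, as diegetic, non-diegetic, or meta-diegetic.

(1) nothing in the scene produces it; it's an accent added for the audience → non-diegetic.
Sound (2): score with no on-screen or off-screen source; it exists for the audience alone, so non-diegetic.
(3) is diegetic: the sound comes from a door physically present in the location.
Sound (4): Nadia is a character speaking aloud in the scene, so diegetic.
Sound (5): the narrator exists outside the story world, addressing only the audience, so non-diegetic.

non-diegetic, non-diegetic, diegetic, diegetic, non-diegetic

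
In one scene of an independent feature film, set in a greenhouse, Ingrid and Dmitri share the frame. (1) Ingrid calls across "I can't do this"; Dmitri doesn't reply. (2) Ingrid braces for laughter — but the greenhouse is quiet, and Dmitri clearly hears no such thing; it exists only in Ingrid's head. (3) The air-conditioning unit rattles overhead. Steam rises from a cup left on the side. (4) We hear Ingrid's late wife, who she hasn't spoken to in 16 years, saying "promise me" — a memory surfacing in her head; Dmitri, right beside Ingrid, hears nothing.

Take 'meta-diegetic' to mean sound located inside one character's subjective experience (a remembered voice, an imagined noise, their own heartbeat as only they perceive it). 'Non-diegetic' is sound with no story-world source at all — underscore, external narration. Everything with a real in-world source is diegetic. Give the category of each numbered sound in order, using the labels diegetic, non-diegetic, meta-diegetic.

(1) on-screen dialogue — Ingrid speaks and Dmitri is there to hear → diegetic.
(2) is meta-diegetic: Ingrid alone 'hears' it — an imagined sound, not present in the space.
(3) ambient/room sound belonging to the story's physical space → diegetic.
(4) the voice is a memory playing only inside Ingrid's mind; Dmitri can't hear it → meta-diegetic.

diegetic, meta-diegetic, diegetic, meta-diegetic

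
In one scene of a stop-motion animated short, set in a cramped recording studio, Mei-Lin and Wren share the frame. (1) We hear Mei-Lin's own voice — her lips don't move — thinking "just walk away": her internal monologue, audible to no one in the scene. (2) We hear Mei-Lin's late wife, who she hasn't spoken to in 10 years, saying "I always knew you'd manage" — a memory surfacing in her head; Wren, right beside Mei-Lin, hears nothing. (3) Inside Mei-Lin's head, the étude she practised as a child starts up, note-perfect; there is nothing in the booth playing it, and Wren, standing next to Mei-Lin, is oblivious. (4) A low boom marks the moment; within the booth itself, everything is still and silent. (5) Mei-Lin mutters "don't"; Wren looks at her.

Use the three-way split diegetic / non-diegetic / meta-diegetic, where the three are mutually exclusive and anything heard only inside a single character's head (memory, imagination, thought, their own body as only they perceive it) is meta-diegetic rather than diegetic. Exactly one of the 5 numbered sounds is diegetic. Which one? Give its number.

5

(1) is meta-diegetic: it's Mei-Lin's unspoken thought, heard only by the audience via her subjectivity.
Sound (2): a remembered line, private to Mei-Lin — not present in the room, not audible to Wren, so meta-diegetic.
(3) it lives in Mei-Lin's subjectivity, not in the booth → meta-diegetic.
(4) nothing in the scene produces it; it's an accent added for the audience → non-diegetic.
(5) is diegetic: on-screen dialogue — Mei-Lin speaks and Wren is there to hear.
Only (5) is diegetic.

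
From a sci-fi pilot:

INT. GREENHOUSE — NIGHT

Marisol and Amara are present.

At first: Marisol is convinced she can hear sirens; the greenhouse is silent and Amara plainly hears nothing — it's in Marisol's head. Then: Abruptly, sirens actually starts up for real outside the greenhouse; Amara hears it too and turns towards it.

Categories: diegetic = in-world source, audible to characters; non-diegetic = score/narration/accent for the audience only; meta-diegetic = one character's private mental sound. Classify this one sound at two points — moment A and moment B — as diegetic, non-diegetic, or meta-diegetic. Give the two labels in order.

Moment A: only Marisol 'hears' it — imagined, in her mind → meta-diegetic.
Moment B: now there's a real external source and Amara hears it too — in the story world → diegetic.

meta-diegetic, diegetic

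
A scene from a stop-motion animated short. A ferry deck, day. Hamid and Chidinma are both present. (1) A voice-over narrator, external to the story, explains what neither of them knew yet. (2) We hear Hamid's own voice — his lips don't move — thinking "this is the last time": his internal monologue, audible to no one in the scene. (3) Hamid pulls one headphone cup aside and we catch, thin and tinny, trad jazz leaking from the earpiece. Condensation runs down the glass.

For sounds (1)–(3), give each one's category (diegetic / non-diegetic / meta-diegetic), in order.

Sound (1): the narrator exists outside the story world, addressing only the audience, so non-diegetic.
(2) Hamid's thought-voice: a private mental sound no other character can hear → meta-diegetic.
Sound (3): it's leaking from a physical pair of headphones in the scene, so diegetic.

non-diegetic, meta-diegetic, diegetic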